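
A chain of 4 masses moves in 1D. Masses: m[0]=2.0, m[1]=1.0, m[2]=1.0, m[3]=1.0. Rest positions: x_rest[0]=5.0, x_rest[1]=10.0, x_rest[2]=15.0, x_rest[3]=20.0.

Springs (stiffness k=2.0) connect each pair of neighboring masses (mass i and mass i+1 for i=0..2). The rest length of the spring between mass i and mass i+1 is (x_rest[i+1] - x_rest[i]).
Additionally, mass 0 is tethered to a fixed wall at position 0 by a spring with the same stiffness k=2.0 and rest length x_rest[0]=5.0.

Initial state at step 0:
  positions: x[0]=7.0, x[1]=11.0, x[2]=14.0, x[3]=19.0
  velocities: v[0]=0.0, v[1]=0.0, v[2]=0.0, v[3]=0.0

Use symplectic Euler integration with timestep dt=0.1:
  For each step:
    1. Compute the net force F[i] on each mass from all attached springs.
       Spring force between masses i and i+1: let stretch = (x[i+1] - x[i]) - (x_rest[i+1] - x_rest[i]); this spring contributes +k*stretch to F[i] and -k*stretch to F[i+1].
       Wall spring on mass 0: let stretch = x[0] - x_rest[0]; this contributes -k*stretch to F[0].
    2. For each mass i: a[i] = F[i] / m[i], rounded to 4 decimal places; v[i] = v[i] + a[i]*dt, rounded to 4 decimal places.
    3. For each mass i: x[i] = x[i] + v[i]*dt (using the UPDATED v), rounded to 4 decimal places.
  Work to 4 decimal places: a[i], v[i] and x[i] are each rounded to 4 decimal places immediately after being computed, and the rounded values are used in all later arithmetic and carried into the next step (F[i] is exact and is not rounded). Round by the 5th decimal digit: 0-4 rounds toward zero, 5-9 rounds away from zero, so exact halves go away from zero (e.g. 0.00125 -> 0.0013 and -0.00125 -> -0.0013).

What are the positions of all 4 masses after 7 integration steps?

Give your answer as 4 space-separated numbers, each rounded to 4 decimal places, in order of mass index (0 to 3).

Answer: 6.2107 10.5517 14.8912 19.0895

Derivation:
Step 0: x=[7.0000 11.0000 14.0000 19.0000] v=[0.0000 0.0000 0.0000 0.0000]
Step 1: x=[6.9700 10.9800 14.0400 19.0000] v=[-0.3000 -0.2000 0.4000 0.0000]
Step 2: x=[6.9104 10.9410 14.1180 19.0008] v=[-0.5960 -0.3900 0.7800 0.0080]
Step 3: x=[6.8220 10.8849 14.2301 19.0039] v=[-0.8840 -0.5607 1.1212 0.0314]
Step 4: x=[6.7060 10.8145 14.3708 19.0116] v=[-1.1599 -0.7042 1.4069 0.0766]
Step 5: x=[6.5640 10.7330 14.5332 19.0264] v=[-1.4197 -0.8146 1.6238 0.1484]
Step 6: x=[6.3981 10.6442 14.7094 19.0514] v=[-1.6592 -0.8884 1.7624 0.2498]
Step 7: x=[6.2107 10.5517 14.8912 19.0895] v=[-1.8744 -0.9246 1.8178 0.3814]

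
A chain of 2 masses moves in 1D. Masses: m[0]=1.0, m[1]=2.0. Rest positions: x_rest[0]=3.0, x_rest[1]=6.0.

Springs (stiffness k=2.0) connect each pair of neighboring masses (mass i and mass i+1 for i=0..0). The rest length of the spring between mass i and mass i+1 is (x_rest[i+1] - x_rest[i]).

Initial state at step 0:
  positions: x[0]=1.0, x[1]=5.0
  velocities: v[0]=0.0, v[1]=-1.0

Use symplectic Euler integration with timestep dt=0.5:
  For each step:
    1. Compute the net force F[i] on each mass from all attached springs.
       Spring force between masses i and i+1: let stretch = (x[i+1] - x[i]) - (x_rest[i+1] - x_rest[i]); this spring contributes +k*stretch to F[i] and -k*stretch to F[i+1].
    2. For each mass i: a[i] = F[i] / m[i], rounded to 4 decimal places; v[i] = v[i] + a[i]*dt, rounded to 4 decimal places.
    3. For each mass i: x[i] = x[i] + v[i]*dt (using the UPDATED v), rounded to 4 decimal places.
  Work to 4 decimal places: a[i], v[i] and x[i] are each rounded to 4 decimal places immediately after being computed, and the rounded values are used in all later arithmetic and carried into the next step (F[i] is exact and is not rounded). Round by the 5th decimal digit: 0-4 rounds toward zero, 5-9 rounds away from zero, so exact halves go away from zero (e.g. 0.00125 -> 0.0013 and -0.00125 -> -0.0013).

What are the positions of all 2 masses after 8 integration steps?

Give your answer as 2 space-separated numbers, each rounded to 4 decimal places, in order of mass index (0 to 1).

Answer: -0.8469 1.9232

Derivation:
Step 0: x=[1.0000 5.0000] v=[0.0000 -1.0000]
Step 1: x=[1.5000 4.2500] v=[1.0000 -1.5000]
Step 2: x=[1.8750 3.5625] v=[0.7500 -1.3750]
Step 3: x=[1.5938 3.2031] v=[-0.5625 -0.7188]
Step 4: x=[0.6172 3.1914] v=[-1.9532 -0.0235]
Step 5: x=[-0.5723 3.2861] v=[-2.3790 0.1894]
Step 6: x=[-1.3326 3.1662] v=[-1.5206 -0.2398]
Step 7: x=[-1.3435 2.6716] v=[-0.0218 -0.9892]
Step 8: x=[-0.8469 1.9232] v=[0.9933 -1.4968]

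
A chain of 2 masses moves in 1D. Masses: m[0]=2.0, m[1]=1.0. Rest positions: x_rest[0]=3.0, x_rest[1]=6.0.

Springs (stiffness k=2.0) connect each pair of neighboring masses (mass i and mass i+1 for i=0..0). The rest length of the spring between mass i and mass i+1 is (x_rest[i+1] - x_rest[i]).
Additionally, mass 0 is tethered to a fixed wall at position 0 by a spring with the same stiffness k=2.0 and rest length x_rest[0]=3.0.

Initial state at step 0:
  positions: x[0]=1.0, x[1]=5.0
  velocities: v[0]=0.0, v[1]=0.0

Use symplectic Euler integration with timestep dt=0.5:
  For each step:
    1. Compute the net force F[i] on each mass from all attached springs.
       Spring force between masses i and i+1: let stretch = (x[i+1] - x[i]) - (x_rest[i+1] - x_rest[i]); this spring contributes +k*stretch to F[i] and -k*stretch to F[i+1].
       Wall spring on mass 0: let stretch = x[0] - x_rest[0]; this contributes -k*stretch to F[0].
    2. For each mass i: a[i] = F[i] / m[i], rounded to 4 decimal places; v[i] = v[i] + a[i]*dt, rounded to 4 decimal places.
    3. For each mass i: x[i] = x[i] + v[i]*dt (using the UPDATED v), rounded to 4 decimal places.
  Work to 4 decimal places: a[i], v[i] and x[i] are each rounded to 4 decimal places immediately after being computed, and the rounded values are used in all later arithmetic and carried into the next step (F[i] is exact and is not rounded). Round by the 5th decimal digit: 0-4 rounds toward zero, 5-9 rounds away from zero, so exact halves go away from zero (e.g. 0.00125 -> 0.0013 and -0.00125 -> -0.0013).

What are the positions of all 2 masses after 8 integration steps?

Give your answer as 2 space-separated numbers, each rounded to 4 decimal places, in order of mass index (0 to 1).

Step 0: x=[1.0000 5.0000] v=[0.0000 0.0000]
Step 1: x=[1.7500 4.5000] v=[1.5000 -1.0000]
Step 2: x=[2.7500 4.1250] v=[2.0000 -0.7500]
Step 3: x=[3.4063 4.5625] v=[1.3125 0.8750]
Step 4: x=[3.5001 5.9219] v=[0.1875 2.7188]
Step 5: x=[3.3243 7.5704] v=[-0.3517 3.2970]
Step 6: x=[3.3789 8.5959] v=[0.1092 2.0509]
Step 7: x=[3.8931 8.5129] v=[1.0283 -0.1661]
Step 8: x=[4.5890 7.6200] v=[1.3917 -1.7859]

Answer: 4.5890 7.6200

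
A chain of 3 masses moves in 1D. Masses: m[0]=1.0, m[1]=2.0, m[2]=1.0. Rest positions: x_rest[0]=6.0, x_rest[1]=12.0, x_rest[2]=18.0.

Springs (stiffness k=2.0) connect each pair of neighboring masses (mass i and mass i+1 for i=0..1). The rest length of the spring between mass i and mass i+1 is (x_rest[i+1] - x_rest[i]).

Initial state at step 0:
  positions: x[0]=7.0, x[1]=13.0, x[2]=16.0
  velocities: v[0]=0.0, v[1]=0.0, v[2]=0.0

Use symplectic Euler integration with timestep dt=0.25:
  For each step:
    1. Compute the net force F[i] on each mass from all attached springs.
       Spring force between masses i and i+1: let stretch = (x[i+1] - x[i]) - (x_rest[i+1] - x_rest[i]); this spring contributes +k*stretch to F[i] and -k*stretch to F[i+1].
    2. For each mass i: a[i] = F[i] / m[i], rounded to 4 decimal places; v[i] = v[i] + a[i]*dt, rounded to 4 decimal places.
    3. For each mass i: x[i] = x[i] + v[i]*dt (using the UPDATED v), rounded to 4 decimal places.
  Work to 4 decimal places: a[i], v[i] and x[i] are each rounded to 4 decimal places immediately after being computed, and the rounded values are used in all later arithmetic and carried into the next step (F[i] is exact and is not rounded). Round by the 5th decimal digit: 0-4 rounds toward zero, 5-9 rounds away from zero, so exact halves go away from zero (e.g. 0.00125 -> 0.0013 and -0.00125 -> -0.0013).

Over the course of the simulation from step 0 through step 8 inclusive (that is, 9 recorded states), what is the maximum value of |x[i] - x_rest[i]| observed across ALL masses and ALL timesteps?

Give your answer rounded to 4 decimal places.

Step 0: x=[7.0000 13.0000 16.0000] v=[0.0000 0.0000 0.0000]
Step 1: x=[7.0000 12.8125 16.3750] v=[0.0000 -0.7500 1.5000]
Step 2: x=[6.9766 12.4844 17.0547] v=[-0.0938 -1.3125 2.7188]
Step 3: x=[6.8916 12.0977 17.9131] v=[-0.3399 -1.5469 3.4337]
Step 4: x=[6.7074 11.7491 18.7946] v=[-0.7369 -1.3946 3.5260]
Step 5: x=[6.4034 11.5257 19.5454] v=[-1.2161 -0.8937 3.0033]
Step 6: x=[5.9897 11.4834 20.0438] v=[-1.6550 -0.1694 1.9935]
Step 7: x=[5.5127 11.6327 20.2221] v=[-1.9082 0.5973 0.7133]
Step 8: x=[5.0507 11.9364 20.0768] v=[-1.8482 1.2147 -0.5814]
Max displacement = 2.2221

Answer: 2.2221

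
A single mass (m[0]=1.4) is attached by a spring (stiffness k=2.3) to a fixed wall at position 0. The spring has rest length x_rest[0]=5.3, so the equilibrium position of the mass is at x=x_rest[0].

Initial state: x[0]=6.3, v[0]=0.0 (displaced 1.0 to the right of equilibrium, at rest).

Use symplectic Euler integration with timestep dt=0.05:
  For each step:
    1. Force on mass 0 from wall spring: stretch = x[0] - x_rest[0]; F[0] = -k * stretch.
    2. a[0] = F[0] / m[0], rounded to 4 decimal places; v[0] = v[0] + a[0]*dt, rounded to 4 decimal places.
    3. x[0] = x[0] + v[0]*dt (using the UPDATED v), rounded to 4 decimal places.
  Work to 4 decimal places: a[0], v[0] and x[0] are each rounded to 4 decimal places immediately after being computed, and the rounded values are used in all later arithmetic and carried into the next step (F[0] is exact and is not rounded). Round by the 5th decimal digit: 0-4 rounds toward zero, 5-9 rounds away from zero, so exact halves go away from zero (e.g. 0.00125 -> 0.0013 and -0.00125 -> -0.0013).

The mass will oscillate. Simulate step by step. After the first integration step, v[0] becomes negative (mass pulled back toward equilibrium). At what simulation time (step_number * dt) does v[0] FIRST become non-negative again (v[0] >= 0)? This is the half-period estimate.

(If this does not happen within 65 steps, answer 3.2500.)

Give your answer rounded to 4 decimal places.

Answer: 2.5000

Derivation:
Step 0: x=[6.3000] v=[0.0000]
Step 1: x=[6.2959] v=[-0.0821]
Step 2: x=[6.2877] v=[-0.1639]
Step 3: x=[6.2755] v=[-0.2450]
Step 4: x=[6.2592] v=[-0.3251]
Step 5: x=[6.2390] v=[-0.4039]
Step 6: x=[6.2150] v=[-0.4810]
Step 7: x=[6.1872] v=[-0.5562]
Step 8: x=[6.1557] v=[-0.6291]
Step 9: x=[6.1207] v=[-0.6994]
Step 10: x=[6.0824] v=[-0.7668]
Step 11: x=[6.0408] v=[-0.8311]
Step 12: x=[5.9962] v=[-0.8920]
Step 13: x=[5.9487] v=[-0.9492]
Step 14: x=[5.8986] v=[-1.0025]
Step 15: x=[5.8460] v=[-1.0517]
Step 16: x=[5.7912] v=[-1.0966]
Step 17: x=[5.7344] v=[-1.1370]
Step 18: x=[5.6758] v=[-1.1727]
Step 19: x=[5.6156] v=[-1.2036]
Step 20: x=[5.5541] v=[-1.2295]
Step 21: x=[5.4916] v=[-1.2504]
Step 22: x=[5.4283] v=[-1.2661]
Step 23: x=[5.3645] v=[-1.2766]
Step 24: x=[5.3004] v=[-1.2819]
Step 25: x=[5.2363] v=[-1.2819]
Step 26: x=[5.1725] v=[-1.2767]
Step 27: x=[5.1092] v=[-1.2662]
Step 28: x=[5.0467] v=[-1.2505]
Step 29: x=[4.9852] v=[-1.2297]
Step 30: x=[4.9250] v=[-1.2038]
Step 31: x=[4.8664] v=[-1.1730]
Step 32: x=[4.8095] v=[-1.1374]
Step 33: x=[4.7546] v=[-1.0971]
Step 34: x=[4.7020] v=[-1.0523]
Step 35: x=[4.6518] v=[-1.0032]
Step 36: x=[4.6043] v=[-0.9500]
Step 37: x=[4.5597] v=[-0.8929]
Step 38: x=[4.5181] v=[-0.8321]
Step 39: x=[4.4797] v=[-0.7679]
Step 40: x=[4.4447] v=[-0.7005]
Step 41: x=[4.4132] v=[-0.6302]
Step 42: x=[4.3853] v=[-0.5574]
Step 43: x=[4.3612] v=[-0.4823]
Step 44: x=[4.3409] v=[-0.4052]
Step 45: x=[4.3246] v=[-0.3264]
Step 46: x=[4.3123] v=[-0.2463]
Step 47: x=[4.3040] v=[-0.1652]
Step 48: x=[4.2998] v=[-0.0834]
Step 49: x=[4.2997] v=[-0.0012]
Step 50: x=[4.3038] v=[0.0810]
First v>=0 after going negative at step 50, time=2.5000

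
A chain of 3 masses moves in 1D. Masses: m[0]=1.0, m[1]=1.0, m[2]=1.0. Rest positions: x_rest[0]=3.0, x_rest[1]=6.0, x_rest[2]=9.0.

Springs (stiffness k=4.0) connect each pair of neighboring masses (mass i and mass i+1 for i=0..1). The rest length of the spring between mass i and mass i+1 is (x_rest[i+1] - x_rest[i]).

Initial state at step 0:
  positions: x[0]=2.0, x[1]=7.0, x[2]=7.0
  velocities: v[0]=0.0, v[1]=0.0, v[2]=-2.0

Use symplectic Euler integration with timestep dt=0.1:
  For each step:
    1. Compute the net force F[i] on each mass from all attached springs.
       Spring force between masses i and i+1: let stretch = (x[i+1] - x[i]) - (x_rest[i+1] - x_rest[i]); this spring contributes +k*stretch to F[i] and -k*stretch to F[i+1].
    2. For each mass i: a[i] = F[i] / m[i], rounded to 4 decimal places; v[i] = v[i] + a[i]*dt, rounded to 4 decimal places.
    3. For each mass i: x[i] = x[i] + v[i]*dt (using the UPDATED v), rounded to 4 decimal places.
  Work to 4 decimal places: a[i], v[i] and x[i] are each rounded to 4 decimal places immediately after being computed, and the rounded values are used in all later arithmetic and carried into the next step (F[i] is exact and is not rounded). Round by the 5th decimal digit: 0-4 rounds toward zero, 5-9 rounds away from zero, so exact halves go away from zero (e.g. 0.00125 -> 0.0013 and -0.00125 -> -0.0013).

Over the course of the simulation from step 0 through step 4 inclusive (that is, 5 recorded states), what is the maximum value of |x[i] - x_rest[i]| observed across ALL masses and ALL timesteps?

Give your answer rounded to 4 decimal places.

Step 0: x=[2.0000 7.0000 7.0000] v=[0.0000 0.0000 -2.0000]
Step 1: x=[2.0800 6.8000 6.9200] v=[0.8000 -2.0000 -0.8000]
Step 2: x=[2.2288 6.4160 6.9552] v=[1.4880 -3.8400 0.3520]
Step 3: x=[2.4251 5.8861 7.0888] v=[1.9629 -5.2992 1.3363]
Step 4: x=[2.6398 5.2659 7.2943] v=[2.1473 -6.2025 2.0552]
Max displacement = 2.0800

Answer: 2.0800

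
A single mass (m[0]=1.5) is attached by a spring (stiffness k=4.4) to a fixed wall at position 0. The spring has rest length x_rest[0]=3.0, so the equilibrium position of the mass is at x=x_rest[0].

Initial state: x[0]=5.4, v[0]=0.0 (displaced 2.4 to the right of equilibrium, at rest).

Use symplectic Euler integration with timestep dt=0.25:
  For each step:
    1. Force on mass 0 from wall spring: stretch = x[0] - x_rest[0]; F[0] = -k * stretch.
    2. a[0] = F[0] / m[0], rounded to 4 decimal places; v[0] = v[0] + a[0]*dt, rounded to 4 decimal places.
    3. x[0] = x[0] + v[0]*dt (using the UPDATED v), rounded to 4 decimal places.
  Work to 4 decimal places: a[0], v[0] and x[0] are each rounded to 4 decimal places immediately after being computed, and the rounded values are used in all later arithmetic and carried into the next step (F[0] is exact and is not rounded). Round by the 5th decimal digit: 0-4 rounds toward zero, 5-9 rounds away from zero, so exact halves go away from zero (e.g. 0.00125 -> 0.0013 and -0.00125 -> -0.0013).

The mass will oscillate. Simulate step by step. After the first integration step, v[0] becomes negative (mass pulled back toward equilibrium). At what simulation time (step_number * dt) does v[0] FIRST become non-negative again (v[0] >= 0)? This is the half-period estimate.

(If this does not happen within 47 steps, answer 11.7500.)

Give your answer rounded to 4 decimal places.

Step 0: x=[5.4000] v=[0.0000]
Step 1: x=[4.9600] v=[-1.7600]
Step 2: x=[4.1607] v=[-3.1973]
Step 3: x=[3.1486] v=[-4.0485]
Step 4: x=[2.1092] v=[-4.1575]
Step 5: x=[1.2331] v=[-3.5043]
Step 6: x=[0.6810] v=[-2.2086]
Step 7: x=[0.5540] v=[-0.5080]
Step 8: x=[0.8754] v=[1.2857]
First v>=0 after going negative at step 8, time=2.0000

Answer: 2.0000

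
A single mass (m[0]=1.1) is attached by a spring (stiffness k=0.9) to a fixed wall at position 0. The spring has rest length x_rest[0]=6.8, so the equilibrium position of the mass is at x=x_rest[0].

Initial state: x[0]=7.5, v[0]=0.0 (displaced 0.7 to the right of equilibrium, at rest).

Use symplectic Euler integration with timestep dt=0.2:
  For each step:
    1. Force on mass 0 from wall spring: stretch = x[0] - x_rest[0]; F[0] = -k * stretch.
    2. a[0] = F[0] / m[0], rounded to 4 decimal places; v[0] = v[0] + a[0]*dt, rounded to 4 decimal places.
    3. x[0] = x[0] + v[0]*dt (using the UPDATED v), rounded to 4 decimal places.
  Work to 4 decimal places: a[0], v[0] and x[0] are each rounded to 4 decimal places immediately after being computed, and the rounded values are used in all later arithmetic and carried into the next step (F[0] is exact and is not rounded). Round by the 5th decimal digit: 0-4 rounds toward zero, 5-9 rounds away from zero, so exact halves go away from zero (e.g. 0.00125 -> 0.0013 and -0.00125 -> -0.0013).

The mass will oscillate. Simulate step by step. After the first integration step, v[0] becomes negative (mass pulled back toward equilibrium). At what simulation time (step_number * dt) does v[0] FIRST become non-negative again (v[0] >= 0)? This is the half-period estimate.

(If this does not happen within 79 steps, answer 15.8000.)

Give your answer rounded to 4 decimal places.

Answer: 3.6000

Derivation:
Step 0: x=[7.5000] v=[0.0000]
Step 1: x=[7.4771] v=[-0.1145]
Step 2: x=[7.4320] v=[-0.2253]
Step 3: x=[7.3663] v=[-0.3287]
Step 4: x=[7.2820] v=[-0.4214]
Step 5: x=[7.1819] v=[-0.5003]
Step 6: x=[7.0693] v=[-0.5628]
Step 7: x=[6.9479] v=[-0.6069]
Step 8: x=[6.8217] v=[-0.6311]
Step 9: x=[6.6948] v=[-0.6347]
Step 10: x=[6.5713] v=[-0.6175]
Step 11: x=[6.4553] v=[-0.5801]
Step 12: x=[6.3506] v=[-0.5237]
Step 13: x=[6.2606] v=[-0.4502]
Step 14: x=[6.1882] v=[-0.3619]
Step 15: x=[6.1358] v=[-0.2618]
Step 16: x=[6.1052] v=[-0.1531]
Step 17: x=[6.0973] v=[-0.0394]
Step 18: x=[6.1124] v=[0.0756]
First v>=0 after going negative at step 18, time=3.6000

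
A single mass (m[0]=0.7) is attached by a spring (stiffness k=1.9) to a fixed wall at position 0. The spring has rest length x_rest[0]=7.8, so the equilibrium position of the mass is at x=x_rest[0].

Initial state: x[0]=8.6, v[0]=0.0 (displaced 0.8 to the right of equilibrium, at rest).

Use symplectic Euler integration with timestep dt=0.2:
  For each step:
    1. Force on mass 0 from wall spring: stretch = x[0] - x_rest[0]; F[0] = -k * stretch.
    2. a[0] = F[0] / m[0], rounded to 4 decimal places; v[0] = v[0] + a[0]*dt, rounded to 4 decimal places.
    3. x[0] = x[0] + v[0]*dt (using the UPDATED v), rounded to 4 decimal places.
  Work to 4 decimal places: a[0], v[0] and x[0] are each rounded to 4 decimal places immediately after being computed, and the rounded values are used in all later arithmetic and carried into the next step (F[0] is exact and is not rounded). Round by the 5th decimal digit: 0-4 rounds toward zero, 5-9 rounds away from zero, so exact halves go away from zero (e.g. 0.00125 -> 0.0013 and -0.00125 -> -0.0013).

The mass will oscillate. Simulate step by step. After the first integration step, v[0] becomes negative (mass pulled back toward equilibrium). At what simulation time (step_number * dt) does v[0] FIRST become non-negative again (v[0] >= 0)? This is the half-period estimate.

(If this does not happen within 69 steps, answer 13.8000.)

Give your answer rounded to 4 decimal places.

Step 0: x=[8.6000] v=[0.0000]
Step 1: x=[8.5131] v=[-0.4343]
Step 2: x=[8.3488] v=[-0.8214]
Step 3: x=[8.1249] v=[-1.1193]
Step 4: x=[7.8658] v=[-1.2957]
Step 5: x=[7.5995] v=[-1.3314]
Step 6: x=[7.3550] v=[-1.2226]
Step 7: x=[7.1588] v=[-0.9810]
Step 8: x=[7.0322] v=[-0.6329]
Step 9: x=[6.9890] v=[-0.2161]
Step 10: x=[7.0338] v=[0.2242]
First v>=0 after going negative at step 10, time=2.0000

Answer: 2.0000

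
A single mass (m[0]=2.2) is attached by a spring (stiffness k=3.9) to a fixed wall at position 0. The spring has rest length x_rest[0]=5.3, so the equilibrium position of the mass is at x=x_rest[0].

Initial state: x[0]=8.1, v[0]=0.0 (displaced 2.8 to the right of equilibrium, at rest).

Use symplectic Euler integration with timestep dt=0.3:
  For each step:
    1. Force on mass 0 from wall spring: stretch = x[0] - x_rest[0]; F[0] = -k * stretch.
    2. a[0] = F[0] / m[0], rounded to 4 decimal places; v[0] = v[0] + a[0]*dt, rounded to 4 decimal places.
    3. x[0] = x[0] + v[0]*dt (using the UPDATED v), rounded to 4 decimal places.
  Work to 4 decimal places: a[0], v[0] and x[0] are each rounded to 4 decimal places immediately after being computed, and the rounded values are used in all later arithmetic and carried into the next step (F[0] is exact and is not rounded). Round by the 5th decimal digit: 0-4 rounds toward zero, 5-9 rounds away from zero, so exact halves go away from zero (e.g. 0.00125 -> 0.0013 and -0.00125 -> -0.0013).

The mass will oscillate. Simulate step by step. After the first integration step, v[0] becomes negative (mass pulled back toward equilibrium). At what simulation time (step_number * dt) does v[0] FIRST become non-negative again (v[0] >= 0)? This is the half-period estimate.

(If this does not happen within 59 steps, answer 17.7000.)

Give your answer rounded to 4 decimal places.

Answer: 2.4000

Derivation:
Step 0: x=[8.1000] v=[0.0000]
Step 1: x=[7.6533] v=[-1.4891]
Step 2: x=[6.8311] v=[-2.7406]
Step 3: x=[5.7646] v=[-3.5549]
Step 4: x=[4.6240] v=[-3.8020]
Step 5: x=[3.5913] v=[-3.4425]
Step 6: x=[2.8312] v=[-2.5338]
Step 7: x=[2.4649] v=[-1.2209]
Step 8: x=[2.5510] v=[0.2869]
First v>=0 after going negative at step 8, time=2.4000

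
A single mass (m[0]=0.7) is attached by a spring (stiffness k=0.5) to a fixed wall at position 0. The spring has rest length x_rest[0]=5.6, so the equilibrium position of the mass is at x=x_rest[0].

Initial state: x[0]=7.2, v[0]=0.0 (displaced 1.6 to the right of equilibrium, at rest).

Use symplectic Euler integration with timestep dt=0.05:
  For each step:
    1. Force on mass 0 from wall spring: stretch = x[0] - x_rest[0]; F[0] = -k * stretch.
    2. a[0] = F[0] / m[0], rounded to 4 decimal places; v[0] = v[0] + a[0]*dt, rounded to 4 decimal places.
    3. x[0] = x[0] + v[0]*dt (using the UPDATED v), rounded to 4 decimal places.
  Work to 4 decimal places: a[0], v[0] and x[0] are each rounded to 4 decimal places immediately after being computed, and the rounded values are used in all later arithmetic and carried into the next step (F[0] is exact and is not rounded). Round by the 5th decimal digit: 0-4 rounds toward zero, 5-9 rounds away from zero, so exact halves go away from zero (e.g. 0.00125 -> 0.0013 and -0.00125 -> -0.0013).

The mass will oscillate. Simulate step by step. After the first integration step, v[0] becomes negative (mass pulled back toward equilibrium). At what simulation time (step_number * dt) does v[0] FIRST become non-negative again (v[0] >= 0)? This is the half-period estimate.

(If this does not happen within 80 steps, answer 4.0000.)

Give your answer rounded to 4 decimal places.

Answer: 3.7500

Derivation:
Step 0: x=[7.2000] v=[0.0000]
Step 1: x=[7.1971] v=[-0.0571]
Step 2: x=[7.1914] v=[-0.1141]
Step 3: x=[7.1829] v=[-0.1709]
Step 4: x=[7.1715] v=[-0.2274]
Step 5: x=[7.1573] v=[-0.2835]
Step 6: x=[7.1403] v=[-0.3391]
Step 7: x=[7.1206] v=[-0.3941]
Step 8: x=[7.0982] v=[-0.4484]
Step 9: x=[7.0731] v=[-0.5019]
Step 10: x=[7.0454] v=[-0.5545]
Step 11: x=[7.0151] v=[-0.6061]
Step 12: x=[6.9823] v=[-0.6566]
Step 13: x=[6.9470] v=[-0.7060]
Step 14: x=[6.9093] v=[-0.7541]
Step 15: x=[6.8693] v=[-0.8009]
Step 16: x=[6.8270] v=[-0.8462]
Step 17: x=[6.7825] v=[-0.8900]
Step 18: x=[6.7359] v=[-0.9322]
Step 19: x=[6.6873] v=[-0.9728]
Step 20: x=[6.6367] v=[-1.0116]
Step 21: x=[6.5843] v=[-1.0486]
Step 22: x=[6.5301] v=[-1.0838]
Step 23: x=[6.4743] v=[-1.1170]
Step 24: x=[6.4169] v=[-1.1482]
Step 25: x=[6.3580] v=[-1.1774]
Step 26: x=[6.2978] v=[-1.2045]
Step 27: x=[6.2363] v=[-1.2294]
Step 28: x=[6.1737] v=[-1.2521]
Step 29: x=[6.1101] v=[-1.2726]
Step 30: x=[6.0456] v=[-1.2908]
Step 31: x=[5.9803] v=[-1.3067]
Step 32: x=[5.9143] v=[-1.3203]
Step 33: x=[5.8477] v=[-1.3315]
Step 34: x=[5.7807] v=[-1.3403]
Step 35: x=[5.7134] v=[-1.3468]
Step 36: x=[5.6459] v=[-1.3509]
Step 37: x=[5.5783] v=[-1.3525]
Step 38: x=[5.5107] v=[-1.3517]
Step 39: x=[5.4433] v=[-1.3485]
Step 40: x=[5.3762] v=[-1.3429]
Step 41: x=[5.3095] v=[-1.3349]
Step 42: x=[5.2433] v=[-1.3245]
Step 43: x=[5.1777] v=[-1.3118]
Step 44: x=[5.1129] v=[-1.2967]
Step 45: x=[5.0489] v=[-1.2793]
Step 46: x=[4.9859] v=[-1.2596]
Step 47: x=[4.9240] v=[-1.2377]
Step 48: x=[4.8633] v=[-1.2136]
Step 49: x=[4.8039] v=[-1.1873]
Step 50: x=[4.7460] v=[-1.1589]
Step 51: x=[4.6896] v=[-1.1284]
Step 52: x=[4.6348] v=[-1.0959]
Step 53: x=[4.5817] v=[-1.0614]
Step 54: x=[4.5305] v=[-1.0250]
Step 55: x=[4.4812] v=[-0.9868]
Step 56: x=[4.4339] v=[-0.9468]
Step 57: x=[4.3886] v=[-0.9052]
Step 58: x=[4.3455] v=[-0.8619]
Step 59: x=[4.3046] v=[-0.8171]
Step 60: x=[4.2661] v=[-0.7708]
Step 61: x=[4.2299] v=[-0.7232]
Step 62: x=[4.1962] v=[-0.6743]
Step 63: x=[4.1650] v=[-0.6242]
Step 64: x=[4.1364] v=[-0.5730]
Step 65: x=[4.1104] v=[-0.5207]
Step 66: x=[4.0870] v=[-0.4675]
Step 67: x=[4.0663] v=[-0.4135]
Step 68: x=[4.0484] v=[-0.3587]
Step 69: x=[4.0332] v=[-0.3033]
Step 70: x=[4.0208] v=[-0.2473]
Step 71: x=[4.0113] v=[-0.1909]
Step 72: x=[4.0046] v=[-0.1342]
Step 73: x=[4.0007] v=[-0.0772]
Step 74: x=[3.9997] v=[-0.0201]
Step 75: x=[4.0016] v=[0.0371]
First v>=0 after going negative at step 75, time=3.7500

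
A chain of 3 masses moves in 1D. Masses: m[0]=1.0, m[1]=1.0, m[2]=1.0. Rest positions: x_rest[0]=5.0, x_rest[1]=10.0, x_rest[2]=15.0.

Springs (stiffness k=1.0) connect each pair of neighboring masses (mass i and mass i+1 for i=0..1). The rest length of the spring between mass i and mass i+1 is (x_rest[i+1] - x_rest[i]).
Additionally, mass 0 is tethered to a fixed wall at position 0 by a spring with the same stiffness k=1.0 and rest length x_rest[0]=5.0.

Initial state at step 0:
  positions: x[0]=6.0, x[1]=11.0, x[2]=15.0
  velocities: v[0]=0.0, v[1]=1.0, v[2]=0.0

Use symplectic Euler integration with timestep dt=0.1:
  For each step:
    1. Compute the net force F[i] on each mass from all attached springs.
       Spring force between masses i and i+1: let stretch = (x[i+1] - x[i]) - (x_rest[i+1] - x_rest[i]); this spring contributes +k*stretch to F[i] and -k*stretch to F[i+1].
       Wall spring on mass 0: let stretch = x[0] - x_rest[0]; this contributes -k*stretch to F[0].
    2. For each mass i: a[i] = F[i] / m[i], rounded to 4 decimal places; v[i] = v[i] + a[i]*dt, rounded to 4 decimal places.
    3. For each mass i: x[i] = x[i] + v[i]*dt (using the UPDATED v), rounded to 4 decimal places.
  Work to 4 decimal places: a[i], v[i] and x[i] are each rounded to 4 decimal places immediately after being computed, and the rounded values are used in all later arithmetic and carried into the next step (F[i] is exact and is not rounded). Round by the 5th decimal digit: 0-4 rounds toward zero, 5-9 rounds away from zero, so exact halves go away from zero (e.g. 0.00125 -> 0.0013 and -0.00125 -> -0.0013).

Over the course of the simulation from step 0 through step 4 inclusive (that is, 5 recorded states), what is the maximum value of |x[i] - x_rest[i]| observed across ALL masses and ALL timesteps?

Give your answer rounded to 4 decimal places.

Step 0: x=[6.0000 11.0000 15.0000] v=[0.0000 1.0000 0.0000]
Step 1: x=[5.9900 11.0900 15.0100] v=[-0.1000 0.9000 0.1000]
Step 2: x=[5.9711 11.1682 15.0308] v=[-0.1890 0.7820 0.2080]
Step 3: x=[5.9445 11.2331 15.0630] v=[-0.2664 0.6486 0.3217]
Step 4: x=[5.9113 11.2834 15.1069] v=[-0.3320 0.5027 0.4387]
Max displacement = 1.2834

Answer: 1.2834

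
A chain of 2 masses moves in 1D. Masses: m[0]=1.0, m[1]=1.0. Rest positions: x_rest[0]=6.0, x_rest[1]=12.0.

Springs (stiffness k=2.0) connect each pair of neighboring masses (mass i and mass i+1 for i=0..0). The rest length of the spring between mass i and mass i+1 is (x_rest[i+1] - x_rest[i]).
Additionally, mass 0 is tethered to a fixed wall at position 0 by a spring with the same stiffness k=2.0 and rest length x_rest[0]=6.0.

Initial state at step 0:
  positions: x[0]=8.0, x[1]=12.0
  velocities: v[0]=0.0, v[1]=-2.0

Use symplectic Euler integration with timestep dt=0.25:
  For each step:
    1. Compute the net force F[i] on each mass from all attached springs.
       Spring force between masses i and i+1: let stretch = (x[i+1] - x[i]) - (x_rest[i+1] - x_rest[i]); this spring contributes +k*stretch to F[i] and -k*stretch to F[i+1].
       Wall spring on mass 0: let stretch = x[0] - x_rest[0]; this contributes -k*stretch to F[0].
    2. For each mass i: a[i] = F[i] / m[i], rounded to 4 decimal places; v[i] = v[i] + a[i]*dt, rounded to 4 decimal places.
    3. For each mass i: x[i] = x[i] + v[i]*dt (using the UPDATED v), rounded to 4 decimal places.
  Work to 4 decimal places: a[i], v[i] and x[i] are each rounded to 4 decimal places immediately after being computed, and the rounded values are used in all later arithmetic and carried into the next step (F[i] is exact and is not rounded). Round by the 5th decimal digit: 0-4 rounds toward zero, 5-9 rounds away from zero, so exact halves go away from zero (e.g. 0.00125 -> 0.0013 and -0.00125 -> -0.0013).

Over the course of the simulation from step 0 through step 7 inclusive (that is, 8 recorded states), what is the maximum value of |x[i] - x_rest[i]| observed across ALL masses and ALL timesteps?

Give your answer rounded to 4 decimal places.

Step 0: x=[8.0000 12.0000] v=[0.0000 -2.0000]
Step 1: x=[7.5000 11.7500] v=[-2.0000 -1.0000]
Step 2: x=[6.5938 11.7188] v=[-3.6250 -0.1250]
Step 3: x=[5.5040 11.7969] v=[-4.3594 0.3125]
Step 4: x=[4.5128 11.8384] v=[-3.9650 0.1661]
Step 5: x=[3.8732 11.7142] v=[-2.5586 -0.4967]
Step 6: x=[3.7295 11.3599] v=[-0.5747 -1.4172]
Step 7: x=[4.0735 10.8018] v=[1.3758 -2.2324]
Max displacement = 2.2705

Answer: 2.2705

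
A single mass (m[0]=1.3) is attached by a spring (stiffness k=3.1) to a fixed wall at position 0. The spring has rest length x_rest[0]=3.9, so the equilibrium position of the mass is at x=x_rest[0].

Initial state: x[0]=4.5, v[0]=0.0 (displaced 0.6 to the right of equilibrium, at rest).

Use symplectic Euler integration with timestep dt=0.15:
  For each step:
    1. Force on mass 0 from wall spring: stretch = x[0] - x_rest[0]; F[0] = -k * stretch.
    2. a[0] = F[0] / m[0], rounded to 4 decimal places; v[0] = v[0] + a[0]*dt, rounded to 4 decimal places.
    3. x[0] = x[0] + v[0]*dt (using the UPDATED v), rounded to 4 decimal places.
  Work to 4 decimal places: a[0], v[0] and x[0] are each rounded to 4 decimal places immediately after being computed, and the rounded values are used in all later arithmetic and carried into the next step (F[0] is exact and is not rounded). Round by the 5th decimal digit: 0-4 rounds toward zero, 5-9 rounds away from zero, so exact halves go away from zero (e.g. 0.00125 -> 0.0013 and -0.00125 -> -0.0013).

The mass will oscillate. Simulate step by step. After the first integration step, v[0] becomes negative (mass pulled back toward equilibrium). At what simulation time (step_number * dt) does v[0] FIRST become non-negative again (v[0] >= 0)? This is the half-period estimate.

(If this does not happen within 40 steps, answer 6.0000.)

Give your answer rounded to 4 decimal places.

Answer: 2.1000

Derivation:
Step 0: x=[4.5000] v=[0.0000]
Step 1: x=[4.4678] v=[-0.2146]
Step 2: x=[4.4051] v=[-0.4177]
Step 3: x=[4.3153] v=[-0.5984]
Step 4: x=[4.2033] v=[-0.7469]
Step 5: x=[4.0750] v=[-0.8554]
Step 6: x=[3.9373] v=[-0.9180]
Step 7: x=[3.7976] v=[-0.9313]
Step 8: x=[3.6634] v=[-0.8947]
Step 9: x=[3.5419] v=[-0.8101]
Step 10: x=[3.4396] v=[-0.6820]
Step 11: x=[3.3620] v=[-0.5173]
Step 12: x=[3.3133] v=[-0.3249]
Step 13: x=[3.2961] v=[-0.1150]
Step 14: x=[3.3113] v=[0.1010]
First v>=0 after going negative at step 14, time=2.1000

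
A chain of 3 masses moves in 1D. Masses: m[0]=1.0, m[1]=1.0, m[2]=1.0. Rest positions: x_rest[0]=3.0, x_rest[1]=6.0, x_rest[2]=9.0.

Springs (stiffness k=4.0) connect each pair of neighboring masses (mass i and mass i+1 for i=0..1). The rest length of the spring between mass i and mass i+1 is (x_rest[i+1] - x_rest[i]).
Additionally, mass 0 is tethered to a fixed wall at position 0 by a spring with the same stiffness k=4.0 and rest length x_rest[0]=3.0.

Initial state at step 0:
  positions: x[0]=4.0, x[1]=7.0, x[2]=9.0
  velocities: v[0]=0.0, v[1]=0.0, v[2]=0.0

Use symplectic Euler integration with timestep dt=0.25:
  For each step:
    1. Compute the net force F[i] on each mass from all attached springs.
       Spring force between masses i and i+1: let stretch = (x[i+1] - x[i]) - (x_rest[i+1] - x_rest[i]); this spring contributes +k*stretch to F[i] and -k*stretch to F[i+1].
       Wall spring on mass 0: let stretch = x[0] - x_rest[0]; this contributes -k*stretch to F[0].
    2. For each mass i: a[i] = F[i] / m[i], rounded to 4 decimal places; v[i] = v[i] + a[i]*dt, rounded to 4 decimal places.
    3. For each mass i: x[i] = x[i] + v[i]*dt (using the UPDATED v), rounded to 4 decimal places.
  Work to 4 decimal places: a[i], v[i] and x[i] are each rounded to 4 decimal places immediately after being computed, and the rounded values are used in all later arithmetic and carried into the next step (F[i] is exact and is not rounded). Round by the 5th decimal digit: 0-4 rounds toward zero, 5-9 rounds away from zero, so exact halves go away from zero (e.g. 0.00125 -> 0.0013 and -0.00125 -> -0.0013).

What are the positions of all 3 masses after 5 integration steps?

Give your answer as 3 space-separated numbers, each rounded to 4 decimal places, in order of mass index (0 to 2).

Answer: 2.2852 5.8887 9.8311

Derivation:
Step 0: x=[4.0000 7.0000 9.0000] v=[0.0000 0.0000 0.0000]
Step 1: x=[3.7500 6.7500 9.2500] v=[-1.0000 -1.0000 1.0000]
Step 2: x=[3.3125 6.3750 9.6250] v=[-1.7500 -1.5000 1.5000]
Step 3: x=[2.8125 6.0469 9.9375] v=[-2.0000 -1.3125 1.2500]
Step 4: x=[2.4180 5.8828 10.0274] v=[-1.5781 -0.6563 0.3594]
Step 5: x=[2.2852 5.8887 9.8311] v=[-0.5313 0.0235 -0.7852]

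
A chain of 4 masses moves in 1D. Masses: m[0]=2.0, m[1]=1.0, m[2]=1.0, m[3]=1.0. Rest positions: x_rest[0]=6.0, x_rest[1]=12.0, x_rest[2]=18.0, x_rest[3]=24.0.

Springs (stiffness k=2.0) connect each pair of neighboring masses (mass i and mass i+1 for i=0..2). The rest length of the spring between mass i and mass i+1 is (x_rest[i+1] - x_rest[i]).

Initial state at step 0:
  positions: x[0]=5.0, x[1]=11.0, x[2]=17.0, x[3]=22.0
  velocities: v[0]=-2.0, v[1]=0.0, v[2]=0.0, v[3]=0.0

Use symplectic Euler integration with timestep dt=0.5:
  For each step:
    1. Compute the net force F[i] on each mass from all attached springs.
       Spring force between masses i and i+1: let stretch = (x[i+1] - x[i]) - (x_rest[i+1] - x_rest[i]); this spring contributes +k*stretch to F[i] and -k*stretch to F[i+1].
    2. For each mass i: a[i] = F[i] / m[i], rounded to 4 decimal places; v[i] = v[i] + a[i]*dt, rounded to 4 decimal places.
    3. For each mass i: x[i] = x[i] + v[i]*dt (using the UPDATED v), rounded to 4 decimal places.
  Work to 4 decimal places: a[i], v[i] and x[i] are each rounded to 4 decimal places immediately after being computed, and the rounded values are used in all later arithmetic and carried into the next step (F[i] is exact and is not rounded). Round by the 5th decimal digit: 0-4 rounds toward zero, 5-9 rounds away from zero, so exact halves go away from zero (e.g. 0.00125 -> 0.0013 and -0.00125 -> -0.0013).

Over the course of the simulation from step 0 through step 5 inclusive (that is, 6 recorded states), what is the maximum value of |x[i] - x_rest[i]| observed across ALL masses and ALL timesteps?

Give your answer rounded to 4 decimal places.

Step 0: x=[5.0000 11.0000 17.0000 22.0000] v=[-2.0000 0.0000 0.0000 0.0000]
Step 1: x=[4.0000 11.0000 16.5000 22.5000] v=[-2.0000 0.0000 -1.0000 1.0000]
Step 2: x=[3.2500 10.2500 16.2500 23.0000] v=[-1.5000 -1.5000 -0.5000 1.0000]
Step 3: x=[2.7500 9.0000 16.3750 23.1250] v=[-1.0000 -2.5000 0.2500 0.2500]
Step 4: x=[2.3125 8.3125 16.1875 22.8750] v=[-0.8750 -1.3750 -0.3750 -0.5000]
Step 5: x=[1.8750 8.5625 15.4063 22.2813] v=[-0.8750 0.5000 -1.5625 -1.1875]
Max displacement = 4.1250

Answer: 4.1250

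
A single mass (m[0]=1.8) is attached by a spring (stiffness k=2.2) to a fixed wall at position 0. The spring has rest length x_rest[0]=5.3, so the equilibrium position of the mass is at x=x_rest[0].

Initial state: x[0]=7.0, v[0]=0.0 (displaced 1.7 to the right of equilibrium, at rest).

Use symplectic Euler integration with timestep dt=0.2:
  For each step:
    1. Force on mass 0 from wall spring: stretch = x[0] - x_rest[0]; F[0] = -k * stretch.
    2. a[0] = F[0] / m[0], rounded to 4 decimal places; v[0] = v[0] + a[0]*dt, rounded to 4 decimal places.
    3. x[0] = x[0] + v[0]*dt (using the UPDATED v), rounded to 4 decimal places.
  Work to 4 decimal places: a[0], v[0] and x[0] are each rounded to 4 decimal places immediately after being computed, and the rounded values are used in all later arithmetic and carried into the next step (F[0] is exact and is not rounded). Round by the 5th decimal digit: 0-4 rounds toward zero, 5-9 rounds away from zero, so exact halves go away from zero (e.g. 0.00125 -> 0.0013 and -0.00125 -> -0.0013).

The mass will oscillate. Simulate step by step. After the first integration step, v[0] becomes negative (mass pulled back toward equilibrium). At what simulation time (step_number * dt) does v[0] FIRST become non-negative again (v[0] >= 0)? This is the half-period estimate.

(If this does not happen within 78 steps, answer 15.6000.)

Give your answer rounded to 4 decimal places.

Step 0: x=[7.0000] v=[0.0000]
Step 1: x=[6.9169] v=[-0.4156]
Step 2: x=[6.7547] v=[-0.8108]
Step 3: x=[6.5214] v=[-1.1664]
Step 4: x=[6.2284] v=[-1.4650]
Step 5: x=[5.8900] v=[-1.6919]
Step 6: x=[5.5228] v=[-1.8361]
Step 7: x=[5.1447] v=[-1.8906]
Step 8: x=[4.7742] v=[-1.8526]
Step 9: x=[4.4294] v=[-1.7241]
Step 10: x=[4.1271] v=[-1.5113]
Step 11: x=[3.8822] v=[-1.2246]
Step 12: x=[3.7066] v=[-0.8780]
Step 13: x=[3.6089] v=[-0.4885]
Step 14: x=[3.5939] v=[-0.0751]
Step 15: x=[3.6623] v=[0.3419]
First v>=0 after going negative at step 15, time=3.0000

Answer: 3.0000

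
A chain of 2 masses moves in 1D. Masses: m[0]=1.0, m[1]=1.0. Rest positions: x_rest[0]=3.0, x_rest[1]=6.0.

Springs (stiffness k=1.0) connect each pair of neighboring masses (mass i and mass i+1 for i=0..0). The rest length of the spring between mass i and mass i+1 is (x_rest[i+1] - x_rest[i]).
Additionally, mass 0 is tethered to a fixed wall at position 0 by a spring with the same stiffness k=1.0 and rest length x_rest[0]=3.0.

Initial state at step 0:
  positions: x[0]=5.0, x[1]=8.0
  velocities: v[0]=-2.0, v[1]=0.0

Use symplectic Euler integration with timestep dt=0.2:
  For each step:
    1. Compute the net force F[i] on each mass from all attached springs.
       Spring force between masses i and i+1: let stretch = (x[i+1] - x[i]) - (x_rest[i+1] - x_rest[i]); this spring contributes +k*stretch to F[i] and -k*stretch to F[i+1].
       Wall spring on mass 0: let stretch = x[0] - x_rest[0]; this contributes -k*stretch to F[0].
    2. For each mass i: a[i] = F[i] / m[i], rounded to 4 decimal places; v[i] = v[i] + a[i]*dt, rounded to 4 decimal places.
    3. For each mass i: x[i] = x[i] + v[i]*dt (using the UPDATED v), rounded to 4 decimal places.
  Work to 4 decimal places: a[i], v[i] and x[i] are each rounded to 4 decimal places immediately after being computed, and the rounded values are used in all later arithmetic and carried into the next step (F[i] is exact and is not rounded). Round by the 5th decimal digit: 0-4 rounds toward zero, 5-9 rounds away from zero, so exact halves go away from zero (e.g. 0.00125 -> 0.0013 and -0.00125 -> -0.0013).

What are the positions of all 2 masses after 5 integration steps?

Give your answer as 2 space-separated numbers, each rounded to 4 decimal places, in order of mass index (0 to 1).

Answer: 2.5822 7.6171

Derivation:
Step 0: x=[5.0000 8.0000] v=[-2.0000 0.0000]
Step 1: x=[4.5200 8.0000] v=[-2.4000 0.0000]
Step 2: x=[3.9984 7.9808] v=[-2.6080 -0.0960]
Step 3: x=[3.4762 7.9223] v=[-2.6112 -0.2925]
Step 4: x=[2.9928 7.8060] v=[-2.4172 -0.5817]
Step 5: x=[2.5822 7.6171] v=[-2.0531 -0.9443]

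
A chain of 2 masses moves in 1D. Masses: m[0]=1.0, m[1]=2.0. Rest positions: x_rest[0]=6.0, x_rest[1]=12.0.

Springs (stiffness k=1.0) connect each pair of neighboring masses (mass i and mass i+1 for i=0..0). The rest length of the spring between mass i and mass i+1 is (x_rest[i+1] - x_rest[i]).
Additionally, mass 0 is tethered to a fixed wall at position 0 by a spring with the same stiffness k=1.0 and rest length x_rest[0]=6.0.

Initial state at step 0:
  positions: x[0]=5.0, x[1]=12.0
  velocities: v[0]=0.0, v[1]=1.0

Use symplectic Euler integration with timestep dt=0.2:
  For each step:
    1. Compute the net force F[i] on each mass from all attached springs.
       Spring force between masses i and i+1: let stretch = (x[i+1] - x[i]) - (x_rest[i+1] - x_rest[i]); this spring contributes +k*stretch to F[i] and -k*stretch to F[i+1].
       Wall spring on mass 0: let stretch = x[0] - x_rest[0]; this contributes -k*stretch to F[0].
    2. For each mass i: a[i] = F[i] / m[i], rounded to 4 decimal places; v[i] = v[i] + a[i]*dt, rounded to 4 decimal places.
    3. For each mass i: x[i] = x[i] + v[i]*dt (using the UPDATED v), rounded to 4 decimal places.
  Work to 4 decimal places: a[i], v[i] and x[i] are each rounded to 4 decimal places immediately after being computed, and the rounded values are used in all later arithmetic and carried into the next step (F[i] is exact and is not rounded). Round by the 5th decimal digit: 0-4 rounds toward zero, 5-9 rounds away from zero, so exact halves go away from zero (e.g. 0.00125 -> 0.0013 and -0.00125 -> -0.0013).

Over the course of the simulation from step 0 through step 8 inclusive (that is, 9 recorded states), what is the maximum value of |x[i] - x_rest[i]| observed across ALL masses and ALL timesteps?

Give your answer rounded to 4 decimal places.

Step 0: x=[5.0000 12.0000] v=[0.0000 1.0000]
Step 1: x=[5.0800 12.1800] v=[0.4000 0.9000]
Step 2: x=[5.2408 12.3380] v=[0.8040 0.7900]
Step 3: x=[5.4759 12.4741] v=[1.1753 0.6803]
Step 4: x=[5.7719 12.5902] v=[1.4798 0.5805]
Step 5: x=[6.1097 12.6899] v=[1.6891 0.4987]
Step 6: x=[6.4663 12.7780] v=[1.7832 0.4407]
Step 7: x=[6.8168 12.8599] v=[1.7523 0.4095]
Step 8: x=[7.1363 12.9409] v=[1.5976 0.4052]
Max displacement = 1.1363

Answer: 1.1363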